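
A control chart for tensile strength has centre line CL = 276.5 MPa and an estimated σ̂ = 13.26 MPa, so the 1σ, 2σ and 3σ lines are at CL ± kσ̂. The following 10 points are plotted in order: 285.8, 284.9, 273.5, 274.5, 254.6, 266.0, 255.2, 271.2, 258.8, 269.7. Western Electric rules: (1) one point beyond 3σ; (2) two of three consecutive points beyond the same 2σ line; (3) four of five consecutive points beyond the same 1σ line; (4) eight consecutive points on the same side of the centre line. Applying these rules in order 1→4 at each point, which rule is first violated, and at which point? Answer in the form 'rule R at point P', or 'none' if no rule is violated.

rule 4 at point 10

Zone of each point (C = within 1σ̂, B = 1σ̂–2σ̂, A = 2σ̂–3σ̂, * = beyond 3σ̂; sign = side of CL): 1:+C, 2:+C, 3:-C, 4:-C, 5:-B, 6:-C, 7:-B, 8:-C, 9:-B, 10:-C
Rule 4 (eight consecutive points on the same side of the centre line) is satisfied at point 10.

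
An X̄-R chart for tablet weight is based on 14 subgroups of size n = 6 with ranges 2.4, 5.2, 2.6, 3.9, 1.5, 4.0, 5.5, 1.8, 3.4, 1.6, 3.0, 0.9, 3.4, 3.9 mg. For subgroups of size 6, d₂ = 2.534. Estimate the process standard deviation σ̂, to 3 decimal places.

1.215

R̄ = (2.4 + 5.2 + 2.6 + 3.9 + 1.5 + 4.0 + 5.5 + 1.8 + 3.4 + 1.6 + 3.0 + 0.9 + 3.4 + 3.9) / 14 = 3.0786
σ̂ = R̄ / d₂ = 3.0786 / 2.534 = 1.2149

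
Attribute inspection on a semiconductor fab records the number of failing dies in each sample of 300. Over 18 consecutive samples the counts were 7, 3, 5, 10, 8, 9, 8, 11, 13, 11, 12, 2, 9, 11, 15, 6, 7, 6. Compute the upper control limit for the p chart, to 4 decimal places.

p̄ = Σdᵢ / (k·n) = 153 / (18 × 300) = 0.02833
UCL = p̄ + 3·√(p̄(1−p̄)/n) = 0.02833 + 3 × √(0.02833×0.97167/300) = 0.02833 + 3 × 0.00958 = 0.05707

0.0571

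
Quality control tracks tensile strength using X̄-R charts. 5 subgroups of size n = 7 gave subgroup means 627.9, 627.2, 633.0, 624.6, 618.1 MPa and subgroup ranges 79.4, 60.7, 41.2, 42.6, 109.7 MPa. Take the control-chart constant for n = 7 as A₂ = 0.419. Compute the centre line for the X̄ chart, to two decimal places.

626.16

X̄̄ = (627.9 + 627.2 + 633.0 + 624.6 + 618.1) / 5 = 3130.8000 / 5 = 626.1600
CL = X̄̄ = 626.1600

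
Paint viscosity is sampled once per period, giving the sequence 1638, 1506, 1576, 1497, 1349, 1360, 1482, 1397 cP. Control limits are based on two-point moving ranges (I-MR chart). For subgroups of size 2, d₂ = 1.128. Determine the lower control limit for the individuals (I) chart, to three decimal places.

X̄ = (1638 + 1506 + 1576 + 1497 + 1349 + 1360 + 1482 + 1397) / 8 = 1475.6250
Moving ranges: 132, 70, 79, 148, 11, 122, 85; M̄R̄ = 647.0000 / 7 = 92.4286
LCL = X̄ − 3·M̄R̄/d₂ = 1475.6250 − 3 × 92.4286 / 1.128 = 1229.8043

1229.804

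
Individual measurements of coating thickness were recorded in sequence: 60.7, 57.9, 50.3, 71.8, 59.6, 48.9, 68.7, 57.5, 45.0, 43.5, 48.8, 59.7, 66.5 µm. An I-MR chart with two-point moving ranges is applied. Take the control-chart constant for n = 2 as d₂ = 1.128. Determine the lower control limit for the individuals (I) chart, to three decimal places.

29.622

X̄ = (60.7 + 57.9 + 50.3 + 71.8 + 59.6 + 48.9 + 68.7 + 57.5 + 45.0 + 43.5 + 48.8 + 59.7 + 66.5) / 13 = 56.8385
Moving ranges: 2.8, 7.6, 21.5, 12.2, 10.7, 19.8, 11.2, 12.5, 1.5, 5.3, 10.9, 6.8; M̄R̄ = 122.8000 / 12 = 10.2333
LCL = X̄ − 3·M̄R̄/d₂ = 56.8385 − 3 × 10.2333 / 1.128 = 29.6221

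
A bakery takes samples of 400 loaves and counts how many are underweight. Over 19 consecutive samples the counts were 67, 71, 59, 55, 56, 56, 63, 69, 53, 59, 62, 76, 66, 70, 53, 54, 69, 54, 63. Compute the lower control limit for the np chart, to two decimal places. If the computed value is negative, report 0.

p̄ = Σdᵢ / (k·n) = 1175 / (19 × 400) = 0.15461
LCL = np̄ − 3·√(np̄(1−p̄)) = 61.8421 − 3 × 7.2306 = 40.1504

40.15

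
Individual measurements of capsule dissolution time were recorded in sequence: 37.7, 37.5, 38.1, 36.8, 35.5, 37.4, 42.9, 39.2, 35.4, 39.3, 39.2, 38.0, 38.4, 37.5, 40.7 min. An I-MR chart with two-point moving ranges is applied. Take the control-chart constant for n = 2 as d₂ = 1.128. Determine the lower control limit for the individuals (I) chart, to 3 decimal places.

32.921

X̄ = (37.7 + 37.5 + 38.1 + 36.8 + 35.5 + 37.4 + 42.9 + 39.2 + 35.4 + 39.3 + 39.2 + 38.0 + 38.4 + 37.5 + 40.7) / 15 = 38.2400
Moving ranges: 0.2, 0.6, 1.3, 1.3, 1.9, 5.5, 3.7, 3.8, 3.9, 0.1, 1.2, 0.4, 0.9, 3.2; M̄R̄ = 28.0000 / 14 = 2.0000
LCL = X̄ − 3·M̄R̄/d₂ = 38.2400 − 3 × 2.0000 / 1.128 = 32.9209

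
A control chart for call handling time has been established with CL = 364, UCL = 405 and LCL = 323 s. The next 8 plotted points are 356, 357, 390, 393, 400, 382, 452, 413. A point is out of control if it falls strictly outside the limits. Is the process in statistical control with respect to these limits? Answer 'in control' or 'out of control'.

Compare each point to [323, 405]: sample 7 = 452 > UCL; sample 8 = 413 > UCL.

out of control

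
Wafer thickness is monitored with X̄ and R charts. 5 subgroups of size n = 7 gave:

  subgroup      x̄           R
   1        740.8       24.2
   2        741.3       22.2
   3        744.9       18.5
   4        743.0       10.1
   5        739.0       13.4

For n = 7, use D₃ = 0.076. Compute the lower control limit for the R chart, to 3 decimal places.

R̄ = (24.2 + 22.2 + 18.5 + 10.1 + 13.4) / 5 = 88.4000 / 5 = 17.6800
LCL_R = D₃·R̄ = 0.076 × 17.6800 = 1.3437

1.344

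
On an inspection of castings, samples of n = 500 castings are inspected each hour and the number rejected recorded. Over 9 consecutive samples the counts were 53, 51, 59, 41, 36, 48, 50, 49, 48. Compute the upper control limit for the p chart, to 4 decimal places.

p̄ = Σdᵢ / (k·n) = 435 / (9 × 500) = 0.09667
UCL = p̄ + 3·√(p̄(1−p̄)/n) = 0.09667 + 3 × √(0.09667×0.90333/500) = 0.09667 + 3 × 0.01322 = 0.13631

0.1363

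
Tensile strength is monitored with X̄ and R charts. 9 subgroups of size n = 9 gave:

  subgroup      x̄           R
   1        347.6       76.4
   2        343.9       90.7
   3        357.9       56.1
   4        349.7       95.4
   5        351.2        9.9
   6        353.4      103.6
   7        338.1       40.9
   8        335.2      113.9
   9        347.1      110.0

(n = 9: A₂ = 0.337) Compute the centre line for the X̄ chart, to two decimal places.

X̄̄ = (347.6 + 343.9 + 357.9 + 349.7 + 351.2 + 353.4 + 338.1 + 335.2 + 347.1) / 9 = 3124.1000 / 9 = 347.1222
CL = X̄̄ = 347.1222

347.12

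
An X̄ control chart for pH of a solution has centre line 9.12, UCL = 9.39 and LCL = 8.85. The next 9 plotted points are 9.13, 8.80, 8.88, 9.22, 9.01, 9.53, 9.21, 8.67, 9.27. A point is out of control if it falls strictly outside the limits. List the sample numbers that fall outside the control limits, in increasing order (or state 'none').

2, 6, 8

Compare each point to [8.85, 9.39]: sample 2 = 8.80 < LCL; sample 6 = 9.53 > UCL; sample 8 = 8.67 < LCL.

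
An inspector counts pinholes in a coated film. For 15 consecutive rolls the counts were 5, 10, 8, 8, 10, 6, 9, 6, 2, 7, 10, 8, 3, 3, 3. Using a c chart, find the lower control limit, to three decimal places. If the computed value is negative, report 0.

0.000

c̄ = (5 + 10 + 8 + 8 + 10 + 6 + 9 + 6 + 2 + 7 + 10 + 8 + 3 + 3 + 3) / 15 = 98 / 15 = 6.5333
LCL = c̄ − 3√c̄ = 6.5333 − 3 × 2.5560 = -1.1348 → 0 (cannot be negative)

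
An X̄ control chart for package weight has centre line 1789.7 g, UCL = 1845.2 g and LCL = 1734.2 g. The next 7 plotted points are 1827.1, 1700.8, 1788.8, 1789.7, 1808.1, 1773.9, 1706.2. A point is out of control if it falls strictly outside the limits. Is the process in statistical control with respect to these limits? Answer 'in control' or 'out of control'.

out of control

Compare each point to [1734.2, 1845.2]: sample 2 = 1700.8 < LCL; sample 7 = 1706.2 < LCL.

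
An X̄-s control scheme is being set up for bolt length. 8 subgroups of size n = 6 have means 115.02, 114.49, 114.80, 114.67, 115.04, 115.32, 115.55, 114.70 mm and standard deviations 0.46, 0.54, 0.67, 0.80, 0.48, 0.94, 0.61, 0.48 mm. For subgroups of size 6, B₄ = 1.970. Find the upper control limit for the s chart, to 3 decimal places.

1.226

s̄ = (0.46 + 0.54 + 0.67 + 0.80 + 0.48 + 0.94 + 0.61 + 0.48) / 8 = 0.6225
UCL_s = B₄·s̄ = 1.970 × 0.6225 = 1.2263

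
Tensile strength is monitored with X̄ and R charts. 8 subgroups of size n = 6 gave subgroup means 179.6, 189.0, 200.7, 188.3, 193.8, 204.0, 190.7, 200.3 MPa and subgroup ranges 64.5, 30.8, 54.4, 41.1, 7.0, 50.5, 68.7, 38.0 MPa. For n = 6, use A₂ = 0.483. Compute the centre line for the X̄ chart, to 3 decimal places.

193.300

X̄̄ = (179.6 + 189.0 + 200.7 + 188.3 + 193.8 + 204.0 + 190.7 + 200.3) / 8 = 1546.4000 / 8 = 193.3000
CL = X̄̄ = 193.3000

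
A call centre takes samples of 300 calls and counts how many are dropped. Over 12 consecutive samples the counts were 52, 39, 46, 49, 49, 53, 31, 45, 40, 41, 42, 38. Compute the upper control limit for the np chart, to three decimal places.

p̄ = Σdᵢ / (k·n) = 525 / (12 × 300) = 0.14583
UCL = np̄ + 3·√(np̄(1−p̄)) = 43.7500 + 3 × √(43.7500×0.85417) = 43.7500 + 3 × 6.1131 = 62.0893

62.089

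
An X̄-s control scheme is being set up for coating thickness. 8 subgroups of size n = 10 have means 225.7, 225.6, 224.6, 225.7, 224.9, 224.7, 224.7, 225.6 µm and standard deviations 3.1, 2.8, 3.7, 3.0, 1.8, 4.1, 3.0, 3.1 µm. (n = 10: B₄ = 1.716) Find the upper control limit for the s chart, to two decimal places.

5.28

s̄ = (3.1 + 2.8 + 3.7 + 3.0 + 1.8 + 4.1 + 3.0 + 3.1) / 8 = 3.0750
UCL_s = B₄·s̄ = 1.716 × 3.0750 = 5.2767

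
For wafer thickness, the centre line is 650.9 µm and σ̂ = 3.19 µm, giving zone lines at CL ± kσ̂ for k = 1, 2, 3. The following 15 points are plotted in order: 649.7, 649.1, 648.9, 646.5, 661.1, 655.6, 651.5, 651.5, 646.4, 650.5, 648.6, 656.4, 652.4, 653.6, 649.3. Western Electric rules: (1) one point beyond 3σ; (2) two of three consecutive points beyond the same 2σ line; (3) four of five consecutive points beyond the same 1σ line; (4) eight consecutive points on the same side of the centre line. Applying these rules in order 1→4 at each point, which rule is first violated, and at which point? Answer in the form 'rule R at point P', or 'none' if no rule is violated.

rule 1 at point 5

Zone of each point (C = within 1σ̂, B = 1σ̂–2σ̂, A = 2σ̂–3σ̂, * = beyond 3σ̂; sign = side of CL): 1:-C, 2:-C, 3:-C, 4:-B, 5:+*, 6:+B, 7:+C, 8:+C, 9:-B, 10:-C, 11:-C, 12:+B, 13:+C, 14:+C, 15:-C
Rule 1 (one point beyond the 3σ limits) is satisfied at point 5.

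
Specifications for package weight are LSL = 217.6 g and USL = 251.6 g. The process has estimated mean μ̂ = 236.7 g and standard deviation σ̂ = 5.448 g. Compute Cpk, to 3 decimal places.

Cpu = (USL − μ̂) / (3σ̂) = (251.6 − 236.7) / (3 × 5.448) = 0.9116; Cpl = (μ̂ − LSL) / (3σ̂) = (236.7 − 217.6) / (3 × 5.448) = 1.1686; Cpk = min(Cpu, Cpl) = 0.9116

0.912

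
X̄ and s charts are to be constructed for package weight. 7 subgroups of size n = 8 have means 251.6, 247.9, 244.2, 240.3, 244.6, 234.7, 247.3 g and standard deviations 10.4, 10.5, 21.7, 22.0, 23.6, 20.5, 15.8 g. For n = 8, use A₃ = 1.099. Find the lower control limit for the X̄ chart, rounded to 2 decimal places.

X̄̄ = (251.6 + 247.9 + 244.2 + 240.3 + 244.6 + 234.7 + 247.3) / 7 = 244.3714
s̄ = (10.4 + 10.5 + 21.7 + 22.0 + 23.6 + 20.5 + 15.8) / 7 = 17.7857
LCL = X̄̄ − A₃·s̄ = 244.3714 − 1.099 × 17.7857 = 224.8249

224.82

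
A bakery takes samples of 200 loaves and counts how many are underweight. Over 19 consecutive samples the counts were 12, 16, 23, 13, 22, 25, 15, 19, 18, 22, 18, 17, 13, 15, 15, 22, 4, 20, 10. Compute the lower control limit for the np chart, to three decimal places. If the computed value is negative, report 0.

p̄ = Σdᵢ / (k·n) = 319 / (19 × 200) = 0.08395
LCL = np̄ − 3·√(np̄(1−p̄)) = 16.7895 − 3 × 3.9217 = 5.0243

5.024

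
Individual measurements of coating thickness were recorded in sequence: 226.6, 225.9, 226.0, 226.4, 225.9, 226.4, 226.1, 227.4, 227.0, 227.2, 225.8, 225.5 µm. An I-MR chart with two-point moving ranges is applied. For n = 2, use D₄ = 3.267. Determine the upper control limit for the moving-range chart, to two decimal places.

Moving ranges: 0.7, 0.1, 0.4, 0.5, 0.5, 0.3, 1.3, 0.4, 0.2, 1.4, 0.3; M̄R̄ = 6.1000 / 11 = 0.5545
UCL_MR = D₄·M̄R̄ = 3.267 × 0.5545 = 1.8117

1.81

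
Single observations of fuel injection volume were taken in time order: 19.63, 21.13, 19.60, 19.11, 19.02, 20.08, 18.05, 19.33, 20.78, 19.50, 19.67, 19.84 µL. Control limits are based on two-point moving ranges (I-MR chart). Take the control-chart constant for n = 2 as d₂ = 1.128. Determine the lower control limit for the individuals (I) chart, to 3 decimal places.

X̄ = (19.63 + 21.13 + 19.60 + 19.11 + 19.02 + 20.08 + 18.05 + 19.33 + 20.78 + 19.50 + 19.67 + 19.84) / 12 = 19.6450
Moving ranges: 1.50, 1.53, 0.49, 0.09, 1.06, 2.03, 1.28, 1.45, 1.28, 0.17, 0.17; M̄R̄ = 11.0500 / 11 = 1.0045
LCL = X̄ − 3·M̄R̄/d₂ = 19.6450 − 3 × 1.0045 / 1.128 = 16.9733

16.973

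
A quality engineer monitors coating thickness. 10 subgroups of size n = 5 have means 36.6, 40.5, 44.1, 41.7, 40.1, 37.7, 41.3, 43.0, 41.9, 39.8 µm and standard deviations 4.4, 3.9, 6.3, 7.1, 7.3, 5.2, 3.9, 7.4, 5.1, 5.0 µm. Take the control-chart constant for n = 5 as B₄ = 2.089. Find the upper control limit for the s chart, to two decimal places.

s̄ = (4.4 + 3.9 + 6.3 + 7.1 + 7.3 + 5.2 + 3.9 + 7.4 + 5.1 + 5.0) / 10 = 5.5600
UCL_s = B₄·s̄ = 2.089 × 5.5600 = 11.6148

11.61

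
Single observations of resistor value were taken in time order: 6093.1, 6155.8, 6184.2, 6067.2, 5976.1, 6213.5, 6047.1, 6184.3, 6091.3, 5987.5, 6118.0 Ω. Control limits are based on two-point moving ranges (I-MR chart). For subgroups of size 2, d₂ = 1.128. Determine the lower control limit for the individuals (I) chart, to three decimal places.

X̄ = (6093.1 + 6155.8 + 6184.2 + 6067.2 + 5976.1 + 6213.5 + 6047.1 + 6184.3 + 6091.3 + 5987.5 + 6118.0) / 11 = 6101.6455
Moving ranges: 62.7, 28.4, 117.0, 91.1, 237.4, 166.4, 137.2, 93.0, 103.8, 130.5; M̄R̄ = 1167.5000 / 10 = 116.7500
LCL = X̄ − 3·M̄R̄/d₂ = 6101.6455 − 3 × 116.7500 / 1.128 = 5791.1401

5791.140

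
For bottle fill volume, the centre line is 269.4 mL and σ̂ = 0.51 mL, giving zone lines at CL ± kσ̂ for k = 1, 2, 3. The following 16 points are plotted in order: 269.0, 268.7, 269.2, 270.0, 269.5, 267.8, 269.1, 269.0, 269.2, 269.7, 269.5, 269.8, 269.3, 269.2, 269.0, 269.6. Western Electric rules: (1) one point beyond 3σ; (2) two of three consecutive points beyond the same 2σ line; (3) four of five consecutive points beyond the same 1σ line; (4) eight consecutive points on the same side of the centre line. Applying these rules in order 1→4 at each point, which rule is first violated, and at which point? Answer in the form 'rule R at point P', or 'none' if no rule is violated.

Zone of each point (C = within 1σ̂, B = 1σ̂–2σ̂, A = 2σ̂–3σ̂, * = beyond 3σ̂; sign = side of CL): 1:-C, 2:-B, 3:-C, 4:+B, 5:+C, 6:-*, 7:-C, 8:-C, 9:-C, 10:+C, 11:+C, 12:+C, 13:-C, 14:-C, 15:-C, 16:+C
Rule 1 (one point beyond the 3σ limits) is satisfied at point 6.

rule 1 at point 6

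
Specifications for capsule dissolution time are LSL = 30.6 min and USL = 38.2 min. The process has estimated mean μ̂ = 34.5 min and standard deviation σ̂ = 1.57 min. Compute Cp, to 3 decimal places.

0.807

Cp = (USL − LSL) / (6σ̂) = (38.2 − 30.6) / (6 × 1.57) = 7.6000 / 9.4200 = 0.8068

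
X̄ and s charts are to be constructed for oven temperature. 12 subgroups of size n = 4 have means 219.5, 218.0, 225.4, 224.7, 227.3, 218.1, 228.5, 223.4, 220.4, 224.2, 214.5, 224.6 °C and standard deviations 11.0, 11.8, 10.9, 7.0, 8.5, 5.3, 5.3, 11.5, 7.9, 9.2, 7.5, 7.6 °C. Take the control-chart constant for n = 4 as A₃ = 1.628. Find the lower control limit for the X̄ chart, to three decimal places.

X̄̄ = (219.5 + 218.0 + 225.4 + 224.7 + 227.3 + 218.1 + 228.5 + 223.4 + 220.4 + 224.2 + 214.5 + 224.6) / 12 = 222.3833
s̄ = (11.0 + 11.8 + 10.9 + 7.0 + 8.5 + 5.3 + 5.3 + 11.5 + 7.9 + 9.2 + 7.5 + 7.6) / 12 = 8.6250
LCL = X̄̄ − A₃·s̄ = 222.3833 − 1.628 × 8.6250 = 208.3418

208.342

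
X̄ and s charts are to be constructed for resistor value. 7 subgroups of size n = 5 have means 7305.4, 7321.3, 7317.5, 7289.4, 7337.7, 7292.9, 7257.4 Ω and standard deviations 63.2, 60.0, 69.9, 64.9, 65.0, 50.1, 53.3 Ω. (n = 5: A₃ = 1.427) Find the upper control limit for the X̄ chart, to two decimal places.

7390.01

X̄̄ = (7305.4 + 7321.3 + 7317.5 + 7289.4 + 7337.7 + 7292.9 + 7257.4) / 7 = 7303.0857
s̄ = (63.2 + 60.0 + 69.9 + 64.9 + 65.0 + 50.1 + 53.3) / 7 = 60.9143
UCL = X̄̄ + A₃·s̄ = 7303.0857 + 1.427 × 60.9143 = 7390.0104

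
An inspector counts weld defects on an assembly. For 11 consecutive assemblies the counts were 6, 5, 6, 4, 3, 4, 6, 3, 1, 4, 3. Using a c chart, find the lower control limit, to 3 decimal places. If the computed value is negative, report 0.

0.000

c̄ = (6 + 5 + 6 + 4 + 3 + 4 + 6 + 3 + 1 + 4 + 3) / 11 = 45 / 11 = 4.0909
LCL = c̄ − 3√c̄ = 4.0909 − 3 × 2.0226 = -1.9769 → 0 (cannot be negative)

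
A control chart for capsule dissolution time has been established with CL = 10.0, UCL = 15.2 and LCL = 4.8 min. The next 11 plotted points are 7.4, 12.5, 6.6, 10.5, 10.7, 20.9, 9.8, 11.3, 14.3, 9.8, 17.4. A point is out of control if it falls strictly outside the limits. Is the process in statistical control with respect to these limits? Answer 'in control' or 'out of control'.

Compare each point to [4.8, 15.2]: sample 6 = 20.9 > UCL; sample 11 = 17.4 > UCL.

out of control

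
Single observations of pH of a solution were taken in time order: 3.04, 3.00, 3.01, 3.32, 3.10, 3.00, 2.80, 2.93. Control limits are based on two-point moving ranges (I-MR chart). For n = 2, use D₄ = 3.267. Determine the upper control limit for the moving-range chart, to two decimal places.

Moving ranges: 0.04, 0.01, 0.31, 0.22, 0.10, 0.20, 0.13; M̄R̄ = 1.0100 / 7 = 0.1443
UCL_MR = D₄·M̄R̄ = 3.267 × 0.1443 = 0.4714

0.47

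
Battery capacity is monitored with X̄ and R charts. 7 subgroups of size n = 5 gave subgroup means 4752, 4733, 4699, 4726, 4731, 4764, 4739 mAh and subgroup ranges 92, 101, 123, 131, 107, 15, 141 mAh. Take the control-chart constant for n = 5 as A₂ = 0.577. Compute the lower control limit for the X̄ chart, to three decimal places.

X̄̄ = (4752 + 4733 + 4699 + 4726 + 4731 + 4764 + 4739) / 7 = 33144.0000 / 7 = 4734.8571
R̄ = (92 + 101 + 123 + 131 + 107 + 15 + 141) / 7 = 710.0000 / 7 = 101.4286
LCL = X̄̄ − A₂·R̄ = 4734.8571 − 0.577 × 101.4286 = 4676.3329

4676.333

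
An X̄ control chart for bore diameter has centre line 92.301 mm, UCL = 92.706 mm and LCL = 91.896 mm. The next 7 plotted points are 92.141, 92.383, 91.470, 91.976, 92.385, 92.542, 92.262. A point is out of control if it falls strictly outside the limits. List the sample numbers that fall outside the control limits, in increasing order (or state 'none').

3

Compare each point to [91.896, 92.706]: sample 3 = 91.470 < LCL.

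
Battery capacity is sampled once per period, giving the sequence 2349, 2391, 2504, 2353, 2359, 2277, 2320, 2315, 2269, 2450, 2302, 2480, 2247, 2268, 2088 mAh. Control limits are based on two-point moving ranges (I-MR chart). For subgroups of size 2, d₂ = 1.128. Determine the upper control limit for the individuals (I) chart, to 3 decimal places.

2602.933

X̄ = (2349 + 2391 + 2504 + 2353 + 2359 + 2277 + 2320 + 2315 + 2269 + 2450 + 2302 + 2480 + 2247 + 2268 + 2088) / 15 = 2331.4667
Moving ranges: 42, 113, 151, 6, 82, 43, 5, 46, 181, 148, 178, 233, 21, 180; M̄R̄ = 1429.0000 / 14 = 102.0714
UCL = X̄ + 3·M̄R̄/d₂ = 2331.4667 + 3 × 102.0714 / 1.128 = 2602.9332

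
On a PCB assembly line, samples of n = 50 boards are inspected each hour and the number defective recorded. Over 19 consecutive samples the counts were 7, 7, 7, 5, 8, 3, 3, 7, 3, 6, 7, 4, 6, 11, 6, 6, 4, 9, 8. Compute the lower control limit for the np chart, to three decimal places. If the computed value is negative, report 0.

p̄ = Σdᵢ / (k·n) = 117 / (19 × 50) = 0.12316
LCL = np̄ − 3·√(np̄(1−p̄)) = 6.1579 − 3 × 2.3237 = -0.8132 → 0 (negative, so LCL = 0)

0.000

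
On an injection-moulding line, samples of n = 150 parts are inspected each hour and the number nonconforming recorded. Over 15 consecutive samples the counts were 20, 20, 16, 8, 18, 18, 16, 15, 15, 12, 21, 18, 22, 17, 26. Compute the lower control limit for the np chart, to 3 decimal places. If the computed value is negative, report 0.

5.681

p̄ = Σdᵢ / (k·n) = 262 / (15 × 150) = 0.11644
LCL = np̄ − 3·√(np̄(1−p̄)) = 17.4667 − 3 × 3.9285 = 5.6813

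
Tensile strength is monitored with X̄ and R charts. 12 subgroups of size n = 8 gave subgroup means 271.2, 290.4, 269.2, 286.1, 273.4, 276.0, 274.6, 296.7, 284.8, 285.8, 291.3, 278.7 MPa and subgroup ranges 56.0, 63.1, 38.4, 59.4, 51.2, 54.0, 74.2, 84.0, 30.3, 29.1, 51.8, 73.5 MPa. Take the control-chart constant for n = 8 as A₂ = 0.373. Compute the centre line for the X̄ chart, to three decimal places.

281.517

X̄̄ = (271.2 + 290.4 + 269.2 + 286.1 + 273.4 + 276.0 + 274.6 + 296.7 + 284.8 + 285.8 + 291.3 + 278.7) / 12 = 3378.2000 / 12 = 281.5167
CL = X̄̄ = 281.5167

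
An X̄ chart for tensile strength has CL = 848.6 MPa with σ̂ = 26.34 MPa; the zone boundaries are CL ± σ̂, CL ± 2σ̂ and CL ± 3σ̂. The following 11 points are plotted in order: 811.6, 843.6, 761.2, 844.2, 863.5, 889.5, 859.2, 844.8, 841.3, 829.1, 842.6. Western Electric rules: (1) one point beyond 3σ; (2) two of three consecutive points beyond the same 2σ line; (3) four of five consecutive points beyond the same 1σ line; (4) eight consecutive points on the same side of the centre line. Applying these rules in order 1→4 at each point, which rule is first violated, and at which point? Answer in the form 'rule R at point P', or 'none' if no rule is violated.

Zone of each point (C = within 1σ̂, B = 1σ̂–2σ̂, A = 2σ̂–3σ̂, * = beyond 3σ̂; sign = side of CL): 1:-B, 2:-C, 3:-*, 4:-C, 5:+C, 6:+B, 7:+C, 8:-C, 9:-C, 10:-C, 11:-C
Rule 1 (one point beyond the 3σ limits) is satisfied at point 3.

rule 1 at point 3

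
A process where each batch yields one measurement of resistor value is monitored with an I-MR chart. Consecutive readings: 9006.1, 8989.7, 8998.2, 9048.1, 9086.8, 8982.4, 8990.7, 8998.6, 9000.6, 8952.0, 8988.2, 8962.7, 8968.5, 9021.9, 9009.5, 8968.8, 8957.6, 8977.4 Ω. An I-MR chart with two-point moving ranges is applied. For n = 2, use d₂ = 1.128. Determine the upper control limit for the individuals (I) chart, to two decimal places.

9071.49

X̄ = (9006.1 + 8989.7 + 8998.2 + 9048.1 + 9086.8 + 8982.4 + 8990.7 + 8998.6 + 9000.6 + 8952.0 + 8988.2 + 8962.7 + 8968.5 + 9021.9 + 9009.5 + 8968.8 + 8957.6 + 8977.4) / 18 = 8994.8778
Moving ranges: 16.4, 8.5, 49.9, 38.7, 104.4, 8.3, 7.9, 2.0, 48.6, 36.2, 25.5, 5.8, 53.4, 12.4, 40.7, 11.2, 19.8; M̄R̄ = 489.7000 / 17 = 28.8059
UCL = X̄ + 3·M̄R̄/d₂ = 8994.8778 + 3 × 28.8059 / 1.128 = 9071.4892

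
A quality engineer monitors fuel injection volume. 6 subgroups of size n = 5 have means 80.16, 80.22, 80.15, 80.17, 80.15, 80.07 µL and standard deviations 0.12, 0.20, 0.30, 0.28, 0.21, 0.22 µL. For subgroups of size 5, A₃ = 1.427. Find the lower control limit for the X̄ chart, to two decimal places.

X̄̄ = (80.16 + 80.22 + 80.15 + 80.17 + 80.15 + 80.07) / 6 = 80.1533
s̄ = (0.12 + 0.20 + 0.30 + 0.28 + 0.21 + 0.22) / 6 = 0.2217
LCL = X̄̄ − A₃·s̄ = 80.1533 − 1.427 × 0.2217 = 79.8370

79.84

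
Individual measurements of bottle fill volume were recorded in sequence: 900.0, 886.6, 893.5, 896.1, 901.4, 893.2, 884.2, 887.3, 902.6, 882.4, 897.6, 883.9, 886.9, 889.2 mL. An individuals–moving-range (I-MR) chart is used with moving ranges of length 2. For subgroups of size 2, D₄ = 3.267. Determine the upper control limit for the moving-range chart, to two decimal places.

Moving ranges: 13.4, 6.9, 2.6, 5.3, 8.2, 9.0, 3.1, 15.3, 20.2, 15.2, 13.7, 3.0, 2.3; M̄R̄ = 118.2000 / 13 = 9.0923
UCL_MR = D₄·M̄R̄ = 3.267 × 9.0923 = 29.7046

29.70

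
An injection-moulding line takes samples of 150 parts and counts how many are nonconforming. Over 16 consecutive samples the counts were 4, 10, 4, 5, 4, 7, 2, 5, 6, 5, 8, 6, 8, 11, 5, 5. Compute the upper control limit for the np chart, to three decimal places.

13.101

p̄ = Σdᵢ / (k·n) = 95 / (16 × 150) = 0.03958
UCL = np̄ + 3·√(np̄(1−p̄)) = 5.9375 + 3 × √(5.9375×0.96042) = 5.9375 + 3 × 2.3880 = 13.1015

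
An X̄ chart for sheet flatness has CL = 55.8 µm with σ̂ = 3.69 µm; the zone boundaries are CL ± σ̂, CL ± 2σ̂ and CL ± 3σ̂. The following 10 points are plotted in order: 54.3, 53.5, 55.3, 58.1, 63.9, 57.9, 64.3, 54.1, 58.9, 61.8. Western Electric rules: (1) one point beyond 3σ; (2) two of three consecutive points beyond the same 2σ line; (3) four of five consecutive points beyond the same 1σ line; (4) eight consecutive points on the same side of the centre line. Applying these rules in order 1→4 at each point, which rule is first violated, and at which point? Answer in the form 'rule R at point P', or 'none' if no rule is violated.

rule 2 at point 7

Zone of each point (C = within 1σ̂, B = 1σ̂–2σ̂, A = 2σ̂–3σ̂, * = beyond 3σ̂; sign = side of CL): 1:-C, 2:-C, 3:-C, 4:+C, 5:+A, 6:+C, 7:+A, 8:-C, 9:+C, 10:+B
Rule 2 (two of three consecutive points beyond the same 2σ limit) is satisfied at point 7.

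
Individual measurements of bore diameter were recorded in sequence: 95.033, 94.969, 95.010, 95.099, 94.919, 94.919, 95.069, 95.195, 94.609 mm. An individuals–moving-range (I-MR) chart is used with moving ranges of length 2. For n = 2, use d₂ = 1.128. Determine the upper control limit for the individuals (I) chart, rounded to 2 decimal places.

95.39

X̄ = (95.033 + 94.969 + 95.010 + 95.099 + 94.919 + 94.919 + 95.069 + 95.195 + 94.609) / 9 = 94.9802
Moving ranges: 0.064, 0.041, 0.089, 0.180, 0.000, 0.150, 0.126, 0.586; M̄R̄ = 1.2360 / 8 = 0.1545
UCL = X̄ + 3·M̄R̄/d₂ = 94.9802 + 3 × 0.1545 / 1.128 = 95.3911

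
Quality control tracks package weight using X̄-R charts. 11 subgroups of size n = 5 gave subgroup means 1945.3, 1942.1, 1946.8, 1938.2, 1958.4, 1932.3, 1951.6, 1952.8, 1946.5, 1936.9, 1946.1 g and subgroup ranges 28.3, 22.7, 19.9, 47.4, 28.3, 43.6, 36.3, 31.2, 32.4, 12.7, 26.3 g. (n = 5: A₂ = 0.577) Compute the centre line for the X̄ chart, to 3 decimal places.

1945.182

X̄̄ = (1945.3 + 1942.1 + 1946.8 + 1938.2 + 1958.4 + 1932.3 + 1951.6 + 1952.8 + 1946.5 + 1936.9 + 1946.1) / 11 = 21397.0000 / 11 = 1945.1818
CL = X̄̄ = 1945.1818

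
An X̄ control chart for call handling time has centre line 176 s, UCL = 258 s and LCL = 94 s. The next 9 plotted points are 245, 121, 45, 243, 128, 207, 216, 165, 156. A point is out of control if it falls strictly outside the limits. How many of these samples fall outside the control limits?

Compare each point to [94, 258]: sample 3 = 45 < LCL.

1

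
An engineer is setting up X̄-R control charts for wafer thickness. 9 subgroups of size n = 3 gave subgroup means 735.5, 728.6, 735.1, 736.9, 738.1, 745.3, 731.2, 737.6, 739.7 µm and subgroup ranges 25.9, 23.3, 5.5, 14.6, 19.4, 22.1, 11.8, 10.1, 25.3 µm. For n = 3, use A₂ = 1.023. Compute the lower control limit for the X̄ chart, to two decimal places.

X̄̄ = (735.5 + 728.6 + 735.1 + 736.9 + 738.1 + 745.3 + 731.2 + 737.6 + 739.7) / 9 = 6628.0000 / 9 = 736.4444
R̄ = (25.9 + 23.3 + 5.5 + 14.6 + 19.4 + 22.1 + 11.8 + 10.1 + 25.3) / 9 = 158.0000 / 9 = 17.5556
LCL = X̄̄ − A₂·R̄ = 736.4444 − 1.023 × 17.5556 = 718.4851

718.49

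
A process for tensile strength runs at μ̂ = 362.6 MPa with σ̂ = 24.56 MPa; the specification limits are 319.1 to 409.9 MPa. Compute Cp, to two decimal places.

Cp = (USL − LSL) / (6σ̂) = (409.9 − 319.1) / (6 × 24.56) = 90.8000 / 147.3600 = 0.6162

0.62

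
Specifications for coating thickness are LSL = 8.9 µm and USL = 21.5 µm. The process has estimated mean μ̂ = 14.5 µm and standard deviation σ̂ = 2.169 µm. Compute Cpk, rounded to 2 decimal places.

Cpu = (USL − μ̂) / (3σ̂) = (21.5 − 14.5) / (3 × 2.169) = 1.0758; Cpl = (μ̂ − LSL) / (3σ̂) = (14.5 − 8.9) / (3 × 2.169) = 0.8606; Cpk = min(Cpu, Cpl) = 0.8606

0.86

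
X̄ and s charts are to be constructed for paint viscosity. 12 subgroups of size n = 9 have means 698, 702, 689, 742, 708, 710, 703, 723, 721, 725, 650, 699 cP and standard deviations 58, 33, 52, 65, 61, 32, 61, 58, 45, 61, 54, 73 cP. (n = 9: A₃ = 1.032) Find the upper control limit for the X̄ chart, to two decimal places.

761.99

X̄̄ = (698 + 702 + 689 + 742 + 708 + 710 + 703 + 723 + 721 + 725 + 650 + 699) / 12 = 705.8333
s̄ = (58 + 33 + 52 + 65 + 61 + 32 + 61 + 58 + 45 + 61 + 54 + 73) / 12 = 54.4167
UCL = X̄̄ + A₃·s̄ = 705.8333 + 1.032 × 54.4167 = 761.9913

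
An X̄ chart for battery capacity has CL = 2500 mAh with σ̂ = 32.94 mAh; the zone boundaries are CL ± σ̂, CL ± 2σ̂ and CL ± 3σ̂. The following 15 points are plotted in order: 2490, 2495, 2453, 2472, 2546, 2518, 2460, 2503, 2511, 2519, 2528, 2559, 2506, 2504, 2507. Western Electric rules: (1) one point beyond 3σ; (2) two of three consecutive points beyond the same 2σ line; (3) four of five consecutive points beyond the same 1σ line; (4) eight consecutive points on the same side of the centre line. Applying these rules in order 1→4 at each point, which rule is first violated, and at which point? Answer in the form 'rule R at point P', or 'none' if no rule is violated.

rule 4 at point 15

Zone of each point (C = within 1σ̂, B = 1σ̂–2σ̂, A = 2σ̂–3σ̂, * = beyond 3σ̂; sign = side of CL): 1:-C, 2:-C, 3:-B, 4:-C, 5:+B, 6:+C, 7:-B, 8:+C, 9:+C, 10:+C, 11:+C, 12:+B, 13:+C, 14:+C, 15:+C
Rule 4 (eight consecutive points on the same side of the centre line) is satisfied at point 15.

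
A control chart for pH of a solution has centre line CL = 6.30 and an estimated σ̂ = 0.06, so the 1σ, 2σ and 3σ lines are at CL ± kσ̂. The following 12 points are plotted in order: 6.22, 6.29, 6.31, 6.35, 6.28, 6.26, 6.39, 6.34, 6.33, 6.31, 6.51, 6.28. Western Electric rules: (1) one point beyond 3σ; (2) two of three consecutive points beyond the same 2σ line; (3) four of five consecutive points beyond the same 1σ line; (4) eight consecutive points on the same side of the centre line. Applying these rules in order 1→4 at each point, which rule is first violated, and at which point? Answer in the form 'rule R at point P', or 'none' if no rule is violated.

Zone of each point (C = within 1σ̂, B = 1σ̂–2σ̂, A = 2σ̂–3σ̂, * = beyond 3σ̂; sign = side of CL): 1:-B, 2:-C, 3:+C, 4:+C, 5:-C, 6:-C, 7:+B, 8:+C, 9:+C, 10:+C, 11:+*, 12:-C
Rule 1 (one point beyond the 3σ limits) is satisfied at point 11.

rule 1 at point 11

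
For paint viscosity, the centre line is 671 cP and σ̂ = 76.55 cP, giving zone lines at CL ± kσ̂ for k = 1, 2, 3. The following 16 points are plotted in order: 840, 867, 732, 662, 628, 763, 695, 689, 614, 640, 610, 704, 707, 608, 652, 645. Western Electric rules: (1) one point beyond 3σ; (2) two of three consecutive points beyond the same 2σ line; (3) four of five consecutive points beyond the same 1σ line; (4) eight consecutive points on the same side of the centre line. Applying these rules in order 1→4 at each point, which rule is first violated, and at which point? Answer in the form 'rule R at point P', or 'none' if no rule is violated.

rule 2 at point 2

Zone of each point (C = within 1σ̂, B = 1σ̂–2σ̂, A = 2σ̂–3σ̂, * = beyond 3σ̂; sign = side of CL): 1:+A, 2:+A, 3:+C, 4:-C, 5:-C, 6:+B, 7:+C, 8:+C, 9:-C, 10:-C, 11:-C, 12:+C, 13:+C, 14:-C, 15:-C, 16:-C
Rule 2 (two of three consecutive points beyond the same 2σ limit) is satisfied at point 2.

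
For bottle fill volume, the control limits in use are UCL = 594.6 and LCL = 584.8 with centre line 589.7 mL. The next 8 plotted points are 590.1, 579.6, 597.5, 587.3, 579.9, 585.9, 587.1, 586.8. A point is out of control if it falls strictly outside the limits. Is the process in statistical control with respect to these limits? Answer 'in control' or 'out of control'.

Compare each point to [584.8, 594.6]: sample 2 = 579.6 < LCL; sample 3 = 597.5 > UCL; sample 5 = 579.9 < LCL.

out of control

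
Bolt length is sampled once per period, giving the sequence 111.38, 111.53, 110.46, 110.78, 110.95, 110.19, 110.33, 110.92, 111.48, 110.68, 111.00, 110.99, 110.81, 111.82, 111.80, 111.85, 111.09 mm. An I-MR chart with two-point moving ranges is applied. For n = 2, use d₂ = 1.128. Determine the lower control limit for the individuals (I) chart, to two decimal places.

X̄ = (111.38 + 111.53 + 110.46 + 110.78 + 110.95 + 110.19 + 110.33 + 110.92 + 111.48 + 110.68 + 111.00 + 110.99 + 110.81 + 111.82 + 111.80 + 111.85 + 111.09) / 17 = 111.0624
Moving ranges: 0.15, 1.07, 0.32, 0.17, 0.76, 0.14, 0.59, 0.56, 0.80, 0.32, 0.01, 0.18, 1.01, 0.02, 0.05, 0.76; M̄R̄ = 6.9100 / 16 = 0.4319
LCL = X̄ − 3·M̄R̄/d₂ = 111.0624 − 3 × 0.4319 / 1.128 = 109.9137

109.91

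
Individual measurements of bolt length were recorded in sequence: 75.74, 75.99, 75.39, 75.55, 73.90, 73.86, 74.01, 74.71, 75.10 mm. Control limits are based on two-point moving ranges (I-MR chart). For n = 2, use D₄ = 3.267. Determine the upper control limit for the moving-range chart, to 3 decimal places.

1.609

Moving ranges: 0.25, 0.60, 0.16, 1.65, 0.04, 0.15, 0.70, 0.39; M̄R̄ = 3.9400 / 8 = 0.4925
UCL_MR = D₄·M̄R̄ = 3.267 × 0.4925 = 1.6090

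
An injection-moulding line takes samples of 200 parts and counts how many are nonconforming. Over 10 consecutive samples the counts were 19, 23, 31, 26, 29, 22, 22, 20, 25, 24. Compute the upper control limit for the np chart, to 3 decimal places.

37.912

p̄ = Σdᵢ / (k·n) = 241 / (10 × 200) = 0.12050
UCL = np̄ + 3·√(np̄(1−p̄)) = 24.1000 + 3 × √(24.1000×0.87950) = 24.1000 + 3 × 4.6039 = 37.9117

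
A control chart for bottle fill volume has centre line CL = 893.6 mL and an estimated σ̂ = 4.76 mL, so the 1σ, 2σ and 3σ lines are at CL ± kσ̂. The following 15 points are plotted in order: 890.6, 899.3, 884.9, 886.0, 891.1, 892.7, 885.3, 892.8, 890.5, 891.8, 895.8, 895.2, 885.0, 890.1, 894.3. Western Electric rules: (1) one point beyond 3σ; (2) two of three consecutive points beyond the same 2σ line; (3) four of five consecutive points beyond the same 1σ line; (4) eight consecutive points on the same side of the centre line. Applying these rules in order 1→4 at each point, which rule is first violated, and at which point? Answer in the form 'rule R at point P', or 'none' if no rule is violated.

rule 4 at point 10

Zone of each point (C = within 1σ̂, B = 1σ̂–2σ̂, A = 2σ̂–3σ̂, * = beyond 3σ̂; sign = side of CL): 1:-C, 2:+B, 3:-B, 4:-B, 5:-C, 6:-C, 7:-B, 8:-C, 9:-C, 10:-C, 11:+C, 12:+C, 13:-B, 14:-C, 15:+C
Rule 4 (eight consecutive points on the same side of the centre line) is satisfied at point 10.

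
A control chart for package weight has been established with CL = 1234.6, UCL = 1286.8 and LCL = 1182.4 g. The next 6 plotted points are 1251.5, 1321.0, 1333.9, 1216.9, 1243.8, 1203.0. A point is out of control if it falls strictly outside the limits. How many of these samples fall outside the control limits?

2

Compare each point to [1182.4, 1286.8]: sample 2 = 1321.0 > UCL; sample 3 = 1333.9 > UCL.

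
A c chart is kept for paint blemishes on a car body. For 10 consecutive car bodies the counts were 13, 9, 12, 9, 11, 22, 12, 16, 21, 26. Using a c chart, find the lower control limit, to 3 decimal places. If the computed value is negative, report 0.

3.442

c̄ = (13 + 9 + 12 + 9 + 11 + 22 + 12 + 16 + 21 + 26) / 10 = 151 / 10 = 15.1000
LCL = c̄ − 3√c̄ = 15.1000 − 3 × 3.8859 = 3.4424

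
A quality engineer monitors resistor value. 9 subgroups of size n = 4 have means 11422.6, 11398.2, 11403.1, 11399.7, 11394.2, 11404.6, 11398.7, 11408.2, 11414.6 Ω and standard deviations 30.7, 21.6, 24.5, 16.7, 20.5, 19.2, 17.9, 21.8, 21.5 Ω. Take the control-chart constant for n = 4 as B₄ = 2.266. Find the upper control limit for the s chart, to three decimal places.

48.946

s̄ = (30.7 + 21.6 + 24.5 + 16.7 + 20.5 + 19.2 + 17.9 + 21.8 + 21.5) / 9 = 21.6000
UCL_s = B₄·s̄ = 2.266 × 21.6000 = 48.9456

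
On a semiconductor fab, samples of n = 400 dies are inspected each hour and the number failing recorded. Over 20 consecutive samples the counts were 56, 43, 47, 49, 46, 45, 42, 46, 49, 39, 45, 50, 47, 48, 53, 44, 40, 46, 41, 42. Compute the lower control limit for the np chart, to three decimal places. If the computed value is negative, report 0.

p̄ = Σdᵢ / (k·n) = 918 / (20 × 400) = 0.11475
LCL = np̄ − 3·√(np̄(1−p̄)) = 45.9000 − 3 × 6.3744 = 26.7768

26.777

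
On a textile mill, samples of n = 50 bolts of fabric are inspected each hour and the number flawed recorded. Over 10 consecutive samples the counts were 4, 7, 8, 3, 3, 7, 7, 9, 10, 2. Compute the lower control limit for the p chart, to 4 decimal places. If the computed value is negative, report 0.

0.0000

p̄ = Σdᵢ / (k·n) = 60 / (10 × 50) = 0.12000
LCL = p̄ − 3·√(p̄(1−p̄)/n) = 0.12000 − 3 × 0.04596 = -0.01787 → 0 (negative, so LCL = 0)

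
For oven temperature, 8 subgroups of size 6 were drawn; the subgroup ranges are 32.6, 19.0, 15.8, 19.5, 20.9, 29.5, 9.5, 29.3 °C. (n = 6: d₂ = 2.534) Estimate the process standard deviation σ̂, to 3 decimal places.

R̄ = (32.6 + 19.0 + 15.8 + 19.5 + 20.9 + 29.5 + 9.5 + 29.3) / 8 = 22.0125
σ̂ = R̄ / d₂ = 22.0125 / 2.534 = 8.6869

8.687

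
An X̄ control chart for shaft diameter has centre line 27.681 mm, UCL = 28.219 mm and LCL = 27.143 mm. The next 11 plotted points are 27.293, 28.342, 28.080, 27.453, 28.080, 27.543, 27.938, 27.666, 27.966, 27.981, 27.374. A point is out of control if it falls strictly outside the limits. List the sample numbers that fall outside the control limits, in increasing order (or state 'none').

Compare each point to [27.143, 28.219]: sample 2 = 28.342 > UCL.

2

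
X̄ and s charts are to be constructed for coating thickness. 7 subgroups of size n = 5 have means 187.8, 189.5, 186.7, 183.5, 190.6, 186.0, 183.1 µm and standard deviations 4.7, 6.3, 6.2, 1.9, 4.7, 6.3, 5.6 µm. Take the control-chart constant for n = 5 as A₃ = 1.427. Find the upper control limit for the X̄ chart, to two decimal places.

X̄̄ = (187.8 + 189.5 + 186.7 + 183.5 + 190.6 + 186.0 + 183.1) / 7 = 186.7429
s̄ = (4.7 + 6.3 + 6.2 + 1.9 + 4.7 + 6.3 + 5.6) / 7 = 5.1000
UCL = X̄̄ + A₃·s̄ = 186.7429 + 1.427 × 5.1000 = 194.0206

194.02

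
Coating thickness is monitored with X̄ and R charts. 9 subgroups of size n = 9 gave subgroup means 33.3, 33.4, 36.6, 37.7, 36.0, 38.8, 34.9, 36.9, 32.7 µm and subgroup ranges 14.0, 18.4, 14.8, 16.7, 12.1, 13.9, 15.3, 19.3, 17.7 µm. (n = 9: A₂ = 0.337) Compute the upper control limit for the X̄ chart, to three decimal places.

40.913

X̄̄ = (33.3 + 33.4 + 36.6 + 37.7 + 36.0 + 38.8 + 34.9 + 36.9 + 32.7) / 9 = 320.3000 / 9 = 35.5889
R̄ = (14.0 + 18.4 + 14.8 + 16.7 + 12.1 + 13.9 + 15.3 + 19.3 + 17.7) / 9 = 142.2000 / 9 = 15.8000
UCL = X̄̄ + A₂·R̄ = 35.5889 + 0.337 × 15.8000 = 40.9135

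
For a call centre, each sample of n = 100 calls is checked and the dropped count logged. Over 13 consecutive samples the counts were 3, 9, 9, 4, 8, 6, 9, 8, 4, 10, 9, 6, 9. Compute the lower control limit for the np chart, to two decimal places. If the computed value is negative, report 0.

0.00

p̄ = Σdᵢ / (k·n) = 94 / (13 × 100) = 0.07231
LCL = np̄ − 3·√(np̄(1−p̄)) = 7.2308 − 3 × 2.5900 = -0.5391 → 0 (negative, so LCL = 0)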